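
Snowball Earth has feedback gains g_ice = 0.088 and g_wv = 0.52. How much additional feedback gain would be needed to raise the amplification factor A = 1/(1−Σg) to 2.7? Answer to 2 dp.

Current total gain = 0.608.
Target gain for A = 2.7: g* = 1 − 1/2.7 = 0.6296.
Additional gain needed = 0.6296 − 0.608 = 0.02.

0.02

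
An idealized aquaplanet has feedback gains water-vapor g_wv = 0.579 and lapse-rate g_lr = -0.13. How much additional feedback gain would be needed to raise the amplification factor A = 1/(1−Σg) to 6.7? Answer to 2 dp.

Current total gain = 0.449.
Target gain for A = 6.7: g* = 1 − 1/6.7 = 0.8507.
Additional gain needed = 0.8507 − 0.449 = 0.40.

0.40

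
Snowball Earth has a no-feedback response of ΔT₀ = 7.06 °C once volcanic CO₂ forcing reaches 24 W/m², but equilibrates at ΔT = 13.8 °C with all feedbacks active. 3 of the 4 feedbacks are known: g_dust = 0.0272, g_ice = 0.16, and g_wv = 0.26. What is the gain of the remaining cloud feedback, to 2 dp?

0.04

Amplification A = ΔT/ΔT₀ = 13.8/7.06 = 1.955.
Total gain g = 1 − 1/A = 1 − 1/1.955 = 0.4885.
Known gains sum to 0.0272 + 0.16 + 0.26 = 0.4472.
g_cld = 0.4885 − 0.4472 = 0.04.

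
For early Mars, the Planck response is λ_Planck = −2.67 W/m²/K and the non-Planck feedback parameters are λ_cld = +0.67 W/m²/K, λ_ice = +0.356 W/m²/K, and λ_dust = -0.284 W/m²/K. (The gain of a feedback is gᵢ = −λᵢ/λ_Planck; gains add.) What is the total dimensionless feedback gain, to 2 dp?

Convert to gains: g_cld = 0.67/2.67 = 0.2509; g_ice = 0.356/2.67 = 0.1333; g_dust = -0.284/2.67 = -0.1064.
Total gain g = 0.2778.

0.28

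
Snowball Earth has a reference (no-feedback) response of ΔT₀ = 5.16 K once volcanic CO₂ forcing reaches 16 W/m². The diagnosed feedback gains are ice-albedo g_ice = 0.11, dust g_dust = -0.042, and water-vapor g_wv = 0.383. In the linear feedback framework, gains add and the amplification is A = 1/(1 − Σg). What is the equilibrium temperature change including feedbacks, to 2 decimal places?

9.40 K

Total gain g = 0.11 − 0.042 + 0.383 = 0.451.
Amplification A = 1/(1 − 0.451) = 1.821.
ΔT = 5.16 × 1.821 = 9.40 K.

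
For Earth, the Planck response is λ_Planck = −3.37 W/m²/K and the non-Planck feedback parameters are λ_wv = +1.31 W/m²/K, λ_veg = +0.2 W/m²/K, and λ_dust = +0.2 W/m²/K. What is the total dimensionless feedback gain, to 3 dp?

Convert to gains: g_wv = 1.31/3.37 = 0.3887; g_veg = 0.2/3.37 = 0.05935; g_dust = 0.2/3.37 = 0.05935.
Total gain g = 0.5074.

0.507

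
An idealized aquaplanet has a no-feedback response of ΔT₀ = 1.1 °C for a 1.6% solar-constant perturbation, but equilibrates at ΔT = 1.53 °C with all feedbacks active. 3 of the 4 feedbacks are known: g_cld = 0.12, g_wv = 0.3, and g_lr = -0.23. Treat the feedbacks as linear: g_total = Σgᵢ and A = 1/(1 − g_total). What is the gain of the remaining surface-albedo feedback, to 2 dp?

Amplification A = ΔT/ΔT₀ = 1.53/1.1 = 1.391.
Total gain g = 1 − 1/A = 1 − 1/1.391 = 0.2811.
Known gains sum to 0.12 + 0.3 − 0.23 = 0.19.
g_alb = 0.2811 − 0.19 = 0.09.

0.09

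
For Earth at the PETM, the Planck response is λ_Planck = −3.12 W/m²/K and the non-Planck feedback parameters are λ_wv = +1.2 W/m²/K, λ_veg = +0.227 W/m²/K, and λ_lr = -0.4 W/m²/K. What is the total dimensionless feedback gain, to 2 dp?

0.33

Convert to gains: g_wv = 1.2/3.12 = 0.3846; g_veg = 0.227/3.12 = 0.07276; g_lr = -0.4/3.12 = -0.1282.
Total gain g = 0.32916.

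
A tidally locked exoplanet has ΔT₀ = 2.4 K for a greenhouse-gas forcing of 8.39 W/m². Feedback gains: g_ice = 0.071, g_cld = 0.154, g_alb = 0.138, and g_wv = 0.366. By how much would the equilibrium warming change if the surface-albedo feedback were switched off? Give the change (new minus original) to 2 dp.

Original: g = 0.729, ΔT = 2.4/(1−0.729) = 8.8561 K.
Without surface-albedo: g' = 0.591, ΔT' = 2.4/(1−0.591) = 5.8680 K.
Change = 5.8680 − 8.8561 = -2.99 K.

-2.99 K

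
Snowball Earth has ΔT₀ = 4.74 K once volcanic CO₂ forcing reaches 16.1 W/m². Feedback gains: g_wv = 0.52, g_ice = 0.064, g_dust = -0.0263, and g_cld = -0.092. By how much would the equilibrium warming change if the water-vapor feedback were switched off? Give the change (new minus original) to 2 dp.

-4.38 K

Original: g = 0.4657, ΔT = 4.74/(1−0.4657) = 8.8714 K.
Without water-vapor: g' = -0.0543, ΔT' = 4.74/(1+0.0543) = 4.4959 K.
Change = 4.4959 − 8.8714 = -4.38 K.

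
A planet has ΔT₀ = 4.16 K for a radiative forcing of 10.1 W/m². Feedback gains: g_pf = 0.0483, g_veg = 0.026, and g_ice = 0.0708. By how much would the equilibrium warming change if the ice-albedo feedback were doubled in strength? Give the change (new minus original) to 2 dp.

Original: g = 0.1451, ΔT = 4.16/(1−0.1451) = 4.8661 K.
With doubled ice-albedo: g' = 0.2159, ΔT' = 4.16/(1−0.2159) = 5.3054 K.
Change = 5.3054 − 4.8661 = 0.44 K.

0.44 K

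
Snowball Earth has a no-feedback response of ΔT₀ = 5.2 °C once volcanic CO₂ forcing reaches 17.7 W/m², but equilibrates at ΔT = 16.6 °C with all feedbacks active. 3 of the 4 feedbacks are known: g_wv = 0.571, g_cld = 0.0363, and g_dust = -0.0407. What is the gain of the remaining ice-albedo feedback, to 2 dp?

Amplification A = ΔT/ΔT₀ = 16.6/5.2 = 3.192.
Total gain g = 1 − 1/A = 1 − 1/3.192 = 0.6867.
Known gains sum to 0.571 + 0.0363 − 0.0407 = 0.5666.
g_ice = 0.6867 − 0.5666 = 0.12.

0.12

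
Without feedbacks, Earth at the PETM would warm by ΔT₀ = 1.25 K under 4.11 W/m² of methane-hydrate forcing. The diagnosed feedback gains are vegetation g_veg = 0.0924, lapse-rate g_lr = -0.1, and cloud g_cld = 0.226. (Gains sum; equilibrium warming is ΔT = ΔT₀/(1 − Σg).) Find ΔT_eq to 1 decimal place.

Total gain g = 0.0924 − 0.1 + 0.226 = 0.2184.
Amplification A = 1/(1 − 0.2184) = 1.279.
ΔT = 1.25 × 1.279 = 1.6 K.

1.6 K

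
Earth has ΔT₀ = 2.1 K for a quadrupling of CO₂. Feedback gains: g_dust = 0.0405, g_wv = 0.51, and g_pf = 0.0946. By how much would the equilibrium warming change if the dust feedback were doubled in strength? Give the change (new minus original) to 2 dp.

0.76 K

Original: g = 0.6451, ΔT = 2.1/(1−0.6451) = 5.9172 K.
With doubled dust: g' = 0.6856, ΔT' = 2.1/(1−0.6856) = 6.6794 K.
Change = 6.6794 − 5.9172 = 0.76 K.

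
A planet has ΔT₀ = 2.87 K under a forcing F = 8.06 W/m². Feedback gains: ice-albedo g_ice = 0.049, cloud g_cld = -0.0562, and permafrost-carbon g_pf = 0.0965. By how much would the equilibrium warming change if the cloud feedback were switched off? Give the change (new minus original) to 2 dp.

Original: g = 0.0893, ΔT = 2.87/(1−0.0893) = 3.1514 K.
Without cloud: g' = 0.1455, ΔT' = 2.87/(1−0.1455) = 3.3587 K.
Change = 3.3587 − 3.1514 = 0.21 K.

0.21 K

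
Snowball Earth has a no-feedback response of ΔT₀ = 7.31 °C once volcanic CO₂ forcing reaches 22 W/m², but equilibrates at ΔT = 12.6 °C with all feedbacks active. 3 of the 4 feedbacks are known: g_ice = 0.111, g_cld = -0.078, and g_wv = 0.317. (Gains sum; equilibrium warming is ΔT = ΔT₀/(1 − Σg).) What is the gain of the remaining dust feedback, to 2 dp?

0.07

Amplification A = ΔT/ΔT₀ = 12.6/7.31 = 1.724.
Total gain g = 1 − 1/A = 1 − 1/1.724 = 0.42.
Known gains sum to 0.111 − 0.078 + 0.317 = 0.35.
g_dust = 0.42 − 0.35 = 0.07.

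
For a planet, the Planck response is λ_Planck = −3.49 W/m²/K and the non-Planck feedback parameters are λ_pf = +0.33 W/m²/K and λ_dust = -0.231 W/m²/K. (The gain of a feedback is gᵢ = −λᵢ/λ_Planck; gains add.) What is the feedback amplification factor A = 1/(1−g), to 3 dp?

Convert to gains: g_pf = 0.33/3.49 = 0.09456; g_dust = -0.231/3.49 = -0.06619.
Total gain g = 0.02837.
A = 1/(1 − 0.02837) = 1.029.

1.029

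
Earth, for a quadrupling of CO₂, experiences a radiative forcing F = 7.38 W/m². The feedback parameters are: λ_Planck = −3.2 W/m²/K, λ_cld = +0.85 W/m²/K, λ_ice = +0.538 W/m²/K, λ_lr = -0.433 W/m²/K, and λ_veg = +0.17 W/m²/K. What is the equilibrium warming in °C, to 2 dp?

Net feedback parameter λ = (−3.2) + (+0.85) + (+0.538) + (-0.433) + (+0.17) = -2.075 W/m²/K.
ΔT = −F/λ = −7.38/(-2.075) = 3.56 °C.

3.56 °C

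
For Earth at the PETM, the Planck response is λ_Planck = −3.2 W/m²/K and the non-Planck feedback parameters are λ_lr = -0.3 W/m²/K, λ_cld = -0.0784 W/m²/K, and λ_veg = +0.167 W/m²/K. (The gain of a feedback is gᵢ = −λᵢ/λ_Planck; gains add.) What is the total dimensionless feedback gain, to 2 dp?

-0.07

Convert to gains: g_lr = -0.3/3.2 = -0.09375; g_cld = -0.0784/3.2 = -0.0245; g_veg = 0.167/3.2 = 0.05219.
Total gain g = -0.06606.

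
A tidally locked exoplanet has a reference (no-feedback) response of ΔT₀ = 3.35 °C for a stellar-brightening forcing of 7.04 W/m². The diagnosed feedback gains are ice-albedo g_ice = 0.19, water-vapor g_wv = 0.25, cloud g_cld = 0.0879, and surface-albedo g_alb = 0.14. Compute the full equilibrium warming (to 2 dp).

10.09 °C

Total gain g = 0.19 + 0.25 + 0.0879 + 0.14 = 0.6679.
Amplification A = 1/(1 − 0.6679) = 3.011.
ΔT = 3.35 × 3.011 = 10.09 °C.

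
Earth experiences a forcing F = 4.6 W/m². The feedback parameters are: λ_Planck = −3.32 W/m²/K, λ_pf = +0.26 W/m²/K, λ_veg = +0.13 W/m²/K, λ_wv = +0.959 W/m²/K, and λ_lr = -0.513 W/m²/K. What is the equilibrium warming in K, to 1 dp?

Net feedback parameter λ = (−3.32) + (+0.26) + (+0.13) + (+0.959) + (-0.513) = -2.484 W/m²/K.
ΔT = −F/λ = −4.6/(-2.484) = 1.9 K.

1.9 K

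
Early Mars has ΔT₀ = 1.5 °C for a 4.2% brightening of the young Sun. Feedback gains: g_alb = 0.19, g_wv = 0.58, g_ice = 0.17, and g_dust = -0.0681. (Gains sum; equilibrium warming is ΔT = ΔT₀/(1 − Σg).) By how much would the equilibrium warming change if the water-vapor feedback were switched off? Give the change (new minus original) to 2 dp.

Original: g = 0.8719, ΔT = 1.5/(1−0.8719) = 11.7096 °C.
Without water-vapor: g' = 0.2919, ΔT' = 1.5/(1−0.2919) = 2.1183 °C.
Change = 2.1183 − 11.7096 = -9.59 °C.

-9.59 °C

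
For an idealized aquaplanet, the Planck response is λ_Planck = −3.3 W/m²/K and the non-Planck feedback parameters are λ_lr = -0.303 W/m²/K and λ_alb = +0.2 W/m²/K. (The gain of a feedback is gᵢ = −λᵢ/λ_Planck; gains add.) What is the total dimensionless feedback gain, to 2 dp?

Convert to gains: g_lr = -0.303/3.3 = -0.09182; g_alb = 0.2/3.3 = 0.06061.
Total gain g = -0.03121.

-0.03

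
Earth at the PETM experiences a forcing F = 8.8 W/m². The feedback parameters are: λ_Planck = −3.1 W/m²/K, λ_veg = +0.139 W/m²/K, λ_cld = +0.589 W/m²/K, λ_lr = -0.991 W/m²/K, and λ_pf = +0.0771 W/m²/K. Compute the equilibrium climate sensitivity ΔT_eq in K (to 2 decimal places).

2.68 K

Net feedback parameter λ = (−3.1) + (+0.139) + (+0.589) + (-0.991) + (+0.0771) = -3.2859 W/m²/K.
ΔT = −F/λ = −8.8/(-3.2859) = 2.68 K.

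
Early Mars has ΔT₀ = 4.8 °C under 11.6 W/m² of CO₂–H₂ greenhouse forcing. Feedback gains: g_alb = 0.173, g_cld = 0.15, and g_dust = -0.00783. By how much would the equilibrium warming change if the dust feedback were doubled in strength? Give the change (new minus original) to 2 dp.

Original: g = 0.31517, ΔT = 4.8/(1−0.31517) = 7.0090 °C.
With doubled dust: g' = 0.30734, ΔT' = 4.8/(1−0.30734) = 6.9298 °C.
Change = 6.9298 − 7.0090 = -0.08 °C.

-0.08 °C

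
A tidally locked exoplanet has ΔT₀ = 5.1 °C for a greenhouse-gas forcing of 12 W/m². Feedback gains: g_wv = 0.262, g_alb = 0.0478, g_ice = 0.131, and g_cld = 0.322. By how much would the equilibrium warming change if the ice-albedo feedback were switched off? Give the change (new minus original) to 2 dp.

Original: g = 0.7628, ΔT = 5.1/(1−0.7628) = 21.5008 °C.
Without ice-albedo: g' = 0.6318, ΔT' = 5.1/(1−0.6318) = 13.8512 °C.
Change = 13.8512 − 21.5008 = -7.65 °C.

-7.65 °C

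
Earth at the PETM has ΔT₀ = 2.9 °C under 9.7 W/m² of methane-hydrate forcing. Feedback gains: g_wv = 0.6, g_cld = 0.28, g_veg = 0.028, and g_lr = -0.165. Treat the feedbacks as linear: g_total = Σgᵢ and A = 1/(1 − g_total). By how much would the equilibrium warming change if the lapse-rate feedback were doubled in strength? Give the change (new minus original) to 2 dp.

Original: g = 0.743, ΔT = 2.9/(1−0.743) = 11.2840 °C.
With doubled lapse-rate: g' = 0.578, ΔT' = 2.9/(1−0.578) = 6.8720 °C.
Change = 6.8720 − 11.2840 = -4.41 °C.

-4.41 °C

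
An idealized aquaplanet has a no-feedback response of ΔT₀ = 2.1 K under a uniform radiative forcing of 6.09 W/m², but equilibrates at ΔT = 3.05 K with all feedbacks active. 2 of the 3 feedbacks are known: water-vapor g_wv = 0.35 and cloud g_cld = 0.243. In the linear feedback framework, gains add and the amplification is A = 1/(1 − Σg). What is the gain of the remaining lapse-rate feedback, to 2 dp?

Amplification A = ΔT/ΔT₀ = 3.05/2.1 = 1.452.
Total gain g = 1 − 1/A = 1 − 1/1.452 = 0.3113.
Known gains sum to 0.35 + 0.243 = 0.593.
g_lr = 0.3113 − 0.593 = -0.28.

-0.28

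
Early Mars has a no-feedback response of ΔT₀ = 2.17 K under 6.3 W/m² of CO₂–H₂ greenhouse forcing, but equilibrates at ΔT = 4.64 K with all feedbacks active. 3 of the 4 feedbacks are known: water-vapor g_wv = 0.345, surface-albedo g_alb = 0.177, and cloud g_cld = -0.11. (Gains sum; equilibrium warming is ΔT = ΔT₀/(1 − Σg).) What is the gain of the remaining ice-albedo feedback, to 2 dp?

Amplification A = ΔT/ΔT₀ = 4.64/2.17 = 2.138.
Total gain g = 1 − 1/A = 1 − 1/2.138 = 0.5323.
Known gains sum to 0.345 + 0.177 − 0.11 = 0.412.
g_ice = 0.5323 − 0.412 = 0.12.

0.12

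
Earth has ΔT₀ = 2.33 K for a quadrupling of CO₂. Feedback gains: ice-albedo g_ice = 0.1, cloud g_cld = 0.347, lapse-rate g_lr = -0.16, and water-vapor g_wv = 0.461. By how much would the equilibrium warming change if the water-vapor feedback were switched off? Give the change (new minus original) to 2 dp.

Original: g = 0.748, ΔT = 2.33/(1−0.748) = 9.2460 K.
Without water-vapor: g' = 0.287, ΔT' = 2.33/(1−0.287) = 3.2679 K.
Change = 3.2679 − 9.2460 = -5.98 K.

-5.98 K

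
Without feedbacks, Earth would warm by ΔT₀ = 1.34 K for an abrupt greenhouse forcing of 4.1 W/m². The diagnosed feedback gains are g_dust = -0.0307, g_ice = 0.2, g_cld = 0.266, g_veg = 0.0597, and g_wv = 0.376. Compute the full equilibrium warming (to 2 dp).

10.39 K

Total gain g = -0.0307 + 0.2 + 0.266 + 0.0597 + 0.376 = 0.871.
Amplification A = 1/(1 − 0.871) = 7.752.
ΔT = 1.34 × 7.752 = 10.39 K.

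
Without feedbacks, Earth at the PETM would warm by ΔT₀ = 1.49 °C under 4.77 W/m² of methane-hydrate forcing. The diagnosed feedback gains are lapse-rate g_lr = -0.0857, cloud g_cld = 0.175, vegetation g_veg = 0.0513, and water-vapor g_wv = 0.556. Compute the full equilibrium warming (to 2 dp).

4.91 °C

Total gain g = -0.0857 + 0.175 + 0.0513 + 0.556 = 0.6966.
Amplification A = 1/(1 − 0.6966) = 3.296.
ΔT = 1.49 × 3.296 = 4.91 °C.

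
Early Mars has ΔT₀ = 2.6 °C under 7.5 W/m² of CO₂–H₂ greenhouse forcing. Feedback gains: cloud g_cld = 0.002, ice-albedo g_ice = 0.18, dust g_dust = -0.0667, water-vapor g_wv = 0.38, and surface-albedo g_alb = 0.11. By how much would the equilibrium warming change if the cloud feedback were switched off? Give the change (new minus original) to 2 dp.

-0.03 °C

Original: g = 0.6053, ΔT = 2.6/(1−0.6053) = 6.5873 °C.
Without cloud: g' = 0.6033, ΔT' = 2.6/(1−0.6033) = 6.5541 °C.
Change = 6.5541 − 6.5873 = -0.03 °C.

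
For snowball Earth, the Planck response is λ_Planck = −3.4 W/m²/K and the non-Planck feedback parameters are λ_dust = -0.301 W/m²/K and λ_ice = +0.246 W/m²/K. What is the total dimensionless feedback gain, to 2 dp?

Convert to gains: g_dust = -0.301/3.4 = -0.08853; g_ice = 0.246/3.4 = 0.07235.
Total gain g = -0.01618.

-0.02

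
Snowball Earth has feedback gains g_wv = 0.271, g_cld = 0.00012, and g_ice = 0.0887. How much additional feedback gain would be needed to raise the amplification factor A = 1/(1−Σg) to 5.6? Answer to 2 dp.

Current total gain = 0.35982.
Target gain for A = 5.6: g* = 1 − 1/5.6 = 0.8214.
Additional gain needed = 0.8214 − 0.35982 = 0.46.

0.46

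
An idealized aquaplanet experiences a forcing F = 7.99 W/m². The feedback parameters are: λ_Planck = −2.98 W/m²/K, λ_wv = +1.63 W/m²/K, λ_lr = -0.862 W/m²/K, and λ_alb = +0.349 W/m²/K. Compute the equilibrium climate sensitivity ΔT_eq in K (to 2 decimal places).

Net feedback parameter λ = (−2.98) + (+1.63) + (-0.862) + (+0.349) = -1.863 W/m²/K.
ΔT = −F/λ = −7.99/(-1.863) = 4.29 K.

4.29 K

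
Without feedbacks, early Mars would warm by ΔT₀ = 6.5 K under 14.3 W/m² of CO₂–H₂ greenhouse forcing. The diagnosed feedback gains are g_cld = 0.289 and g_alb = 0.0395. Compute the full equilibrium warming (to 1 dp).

Total gain g = 0.289 + 0.0395 = 0.3285.
Amplification A = 1/(1 − 0.3285) = 1.489.
ΔT = 6.5 × 1.489 = 9.7 K.

9.7 K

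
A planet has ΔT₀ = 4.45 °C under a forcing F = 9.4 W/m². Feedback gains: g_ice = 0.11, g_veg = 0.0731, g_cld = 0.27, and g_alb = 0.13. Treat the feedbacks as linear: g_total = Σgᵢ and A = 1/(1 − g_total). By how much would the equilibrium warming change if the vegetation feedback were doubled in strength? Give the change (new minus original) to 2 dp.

2.27 °C

Original: g = 0.5831, ΔT = 4.45/(1−0.5831) = 10.6740 °C.
With doubled vegetation: g' = 0.6562, ΔT' = 4.45/(1−0.6562) = 12.9436 °C.
Change = 12.9436 − 10.6740 = 2.27 °C.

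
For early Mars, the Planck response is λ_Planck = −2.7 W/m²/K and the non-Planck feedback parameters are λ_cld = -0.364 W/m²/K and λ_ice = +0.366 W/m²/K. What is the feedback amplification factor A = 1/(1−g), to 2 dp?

1.00

Convert to gains: g_cld = -0.364/2.7 = -0.1348; g_ice = 0.366/2.7 = 0.1356.
Total gain g = 0.0008.
A = 1/(1 − 0.0008) = 1.00.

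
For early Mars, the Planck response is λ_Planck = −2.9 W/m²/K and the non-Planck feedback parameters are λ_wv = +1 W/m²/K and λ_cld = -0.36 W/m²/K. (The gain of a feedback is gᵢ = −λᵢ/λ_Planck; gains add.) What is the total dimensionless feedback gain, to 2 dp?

0.22

Convert to gains: g_wv = 1/2.9 = 0.3448; g_cld = -0.36/2.9 = -0.1241.
Total gain g = 0.2207.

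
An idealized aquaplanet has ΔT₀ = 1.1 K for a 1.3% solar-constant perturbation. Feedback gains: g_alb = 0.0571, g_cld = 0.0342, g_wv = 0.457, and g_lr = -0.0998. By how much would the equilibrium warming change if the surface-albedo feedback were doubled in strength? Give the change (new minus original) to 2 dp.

0.23 K

Original: g = 0.4485, ΔT = 1.1/(1−0.4485) = 1.9946 K.
With doubled surface-albedo: g' = 0.5056, ΔT' = 1.1/(1−0.5056) = 2.2249 K.
Change = 2.2249 − 1.9946 = 0.23 K.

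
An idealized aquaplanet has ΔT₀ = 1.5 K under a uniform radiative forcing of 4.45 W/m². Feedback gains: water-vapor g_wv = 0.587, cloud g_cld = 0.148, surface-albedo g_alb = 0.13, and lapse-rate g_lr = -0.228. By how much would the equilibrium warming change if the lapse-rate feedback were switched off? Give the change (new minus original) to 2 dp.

Original: g = 0.637, ΔT = 1.5/(1−0.637) = 4.1322 K.
Without lapse-rate: g' = 0.865, ΔT' = 1.5/(1−0.865) = 11.1111 K.
Change = 11.1111 − 4.1322 = 6.98 K.

6.98 K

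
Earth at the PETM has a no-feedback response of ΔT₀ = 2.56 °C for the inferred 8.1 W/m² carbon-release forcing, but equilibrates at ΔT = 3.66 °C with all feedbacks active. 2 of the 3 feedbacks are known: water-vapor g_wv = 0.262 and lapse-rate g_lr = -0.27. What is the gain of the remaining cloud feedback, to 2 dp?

0.31

Amplification A = ΔT/ΔT₀ = 3.66/2.56 = 1.43.
Total gain g = 1 − 1/A = 1 − 1/1.43 = 0.3007.
Known gains sum to 0.262 − 0.27 = -0.008.
g_cld = 0.3007 + 0.008 = 0.31.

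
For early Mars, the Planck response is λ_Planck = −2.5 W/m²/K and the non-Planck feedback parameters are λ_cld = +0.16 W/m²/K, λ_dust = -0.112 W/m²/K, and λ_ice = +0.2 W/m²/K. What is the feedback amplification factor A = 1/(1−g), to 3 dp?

1.110

Convert to gains: g_cld = 0.16/2.5 = 0.064; g_dust = -0.112/2.5 = -0.0448; g_ice = 0.2/2.5 = 0.08.
Total gain g = 0.0992.
A = 1/(1 − 0.0992) = 1.110.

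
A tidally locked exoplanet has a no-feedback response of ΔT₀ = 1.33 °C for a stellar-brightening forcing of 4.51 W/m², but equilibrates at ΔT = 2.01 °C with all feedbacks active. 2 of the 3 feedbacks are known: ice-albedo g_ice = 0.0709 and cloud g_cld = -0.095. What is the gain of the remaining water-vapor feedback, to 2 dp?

Amplification A = ΔT/ΔT₀ = 2.01/1.33 = 1.511.
Total gain g = 1 − 1/A = 1 − 1/1.511 = 0.3382.
Known gains sum to 0.0709 − 0.095 = -0.0241.
g_wv = 0.3382 + 0.0241 = 0.36.

0.36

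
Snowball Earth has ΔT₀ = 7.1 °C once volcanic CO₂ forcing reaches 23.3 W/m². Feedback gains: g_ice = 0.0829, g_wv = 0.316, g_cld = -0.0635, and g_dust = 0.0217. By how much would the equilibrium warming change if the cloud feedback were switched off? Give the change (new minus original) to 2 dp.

1.21 °C

Original: g = 0.3571, ΔT = 7.1/(1−0.3571) = 11.0437 °C.
Without cloud: g' = 0.4206, ΔT' = 7.1/(1−0.4206) = 12.2541 °C.
Change = 12.2541 − 11.0437 = 1.21 °C.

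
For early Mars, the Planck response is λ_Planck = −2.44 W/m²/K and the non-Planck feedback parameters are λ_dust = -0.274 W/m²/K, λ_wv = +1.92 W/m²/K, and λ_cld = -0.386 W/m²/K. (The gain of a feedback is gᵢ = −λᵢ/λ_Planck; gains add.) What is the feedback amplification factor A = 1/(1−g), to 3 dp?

2.068

Convert to gains: g_dust = -0.274/2.44 = -0.1123; g_wv = 1.92/2.44 = 0.7869; g_cld = -0.386/2.44 = -0.1582.
Total gain g = 0.5164.
A = 1/(1 − 0.5164) = 2.068.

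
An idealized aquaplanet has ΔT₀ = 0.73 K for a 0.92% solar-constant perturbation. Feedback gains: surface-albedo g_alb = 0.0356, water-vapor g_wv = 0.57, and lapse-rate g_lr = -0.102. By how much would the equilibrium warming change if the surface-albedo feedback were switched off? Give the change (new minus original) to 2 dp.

-0.10 K

Original: g = 0.5036, ΔT = 0.73/(1−0.5036) = 1.4706 K.
Without surface-albedo: g' = 0.468, ΔT' = 0.73/(1−0.468) = 1.3722 K.
Change = 1.3722 − 1.4706 = -0.10 K.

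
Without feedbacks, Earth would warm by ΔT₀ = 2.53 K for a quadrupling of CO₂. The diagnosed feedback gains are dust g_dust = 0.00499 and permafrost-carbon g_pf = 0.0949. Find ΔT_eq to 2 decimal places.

2.81 K

Total gain g = 0.00499 + 0.0949 = 0.09989.
Amplification A = 1/(1 − 0.09989) = 1.111.
ΔT = 2.53 × 1.111 = 2.81 K.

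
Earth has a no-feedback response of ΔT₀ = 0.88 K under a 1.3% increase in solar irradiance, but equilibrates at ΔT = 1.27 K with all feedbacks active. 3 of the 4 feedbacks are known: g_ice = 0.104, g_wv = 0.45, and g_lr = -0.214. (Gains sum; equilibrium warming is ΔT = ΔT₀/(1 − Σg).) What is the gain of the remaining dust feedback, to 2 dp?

-0.03

Amplification A = ΔT/ΔT₀ = 1.27/0.88 = 1.443.
Total gain g = 1 − 1/A = 1 − 1/1.443 = 0.307.
Known gains sum to 0.104 + 0.45 − 0.214 = 0.34.
g_dust = 0.307 − 0.34 = -0.03.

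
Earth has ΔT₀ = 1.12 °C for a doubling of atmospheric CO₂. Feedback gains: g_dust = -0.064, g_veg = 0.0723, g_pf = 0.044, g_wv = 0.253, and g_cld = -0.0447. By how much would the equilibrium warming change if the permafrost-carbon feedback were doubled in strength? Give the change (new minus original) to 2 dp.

0.10 °C

Original: g = 0.2606, ΔT = 1.12/(1−0.2606) = 1.5147 °C.
With doubled permafrost-carbon: g' = 0.3046, ΔT' = 1.12/(1−0.3046) = 1.6106 °C.
Change = 1.6106 − 1.5147 = 0.10 °C.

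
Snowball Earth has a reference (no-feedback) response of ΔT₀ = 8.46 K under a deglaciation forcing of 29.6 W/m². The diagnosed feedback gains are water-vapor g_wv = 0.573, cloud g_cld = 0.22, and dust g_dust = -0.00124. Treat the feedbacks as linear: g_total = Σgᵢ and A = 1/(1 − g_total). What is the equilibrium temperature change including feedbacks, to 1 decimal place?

Total gain g = 0.573 + 0.22 − 0.00124 = 0.79176.
Amplification A = 1/(1 − 0.79176) = 4.802.
ΔT = 8.46 × 4.802 = 40.6 K.

40.6 K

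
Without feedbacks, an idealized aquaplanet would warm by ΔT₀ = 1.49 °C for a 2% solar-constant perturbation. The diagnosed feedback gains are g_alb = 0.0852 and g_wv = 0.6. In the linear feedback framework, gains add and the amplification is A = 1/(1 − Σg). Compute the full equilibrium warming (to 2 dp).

Total gain g = 0.0852 + 0.6 = 0.6852.
Amplification A = 1/(1 − 0.6852) = 3.177.
ΔT = 1.49 × 3.177 = 4.73 °C.

4.73 °C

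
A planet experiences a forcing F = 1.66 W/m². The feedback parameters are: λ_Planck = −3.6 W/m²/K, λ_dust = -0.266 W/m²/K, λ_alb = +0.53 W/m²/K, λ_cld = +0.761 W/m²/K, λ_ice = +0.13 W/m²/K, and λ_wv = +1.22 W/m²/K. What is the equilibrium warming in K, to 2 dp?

Net feedback parameter λ = (−3.6) + (-0.266) + (+0.53) + (+0.761) + (+0.13) + (+1.22) = -1.225 W/m²/K.
ΔT = −F/λ = −1.66/(-1.225) = 1.36 K.

1.36 K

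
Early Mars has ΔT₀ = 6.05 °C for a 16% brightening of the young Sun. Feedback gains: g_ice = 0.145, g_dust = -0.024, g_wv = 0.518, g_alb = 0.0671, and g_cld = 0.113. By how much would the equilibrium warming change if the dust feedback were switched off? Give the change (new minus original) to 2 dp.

5.12 °C

Original: g = 0.8191, ΔT = 6.05/(1−0.8191) = 33.4439 °C.
Without dust: g' = 0.8431, ΔT' = 6.05/(1−0.8431) = 38.5596 °C.
Change = 38.5596 − 33.4439 = 5.12 °C.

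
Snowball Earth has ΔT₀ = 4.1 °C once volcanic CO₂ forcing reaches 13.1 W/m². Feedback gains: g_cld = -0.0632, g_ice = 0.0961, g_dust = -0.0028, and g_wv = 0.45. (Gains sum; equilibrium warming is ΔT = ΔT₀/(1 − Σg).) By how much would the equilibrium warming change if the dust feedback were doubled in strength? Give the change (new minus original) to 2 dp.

-0.04 °C

Original: g = 0.4801, ΔT = 4.1/(1−0.4801) = 7.8861 °C.
With doubled dust: g' = 0.4773, ΔT' = 4.1/(1−0.4773) = 7.8439 °C.
Change = 7.8439 − 7.8861 = -0.04 °C.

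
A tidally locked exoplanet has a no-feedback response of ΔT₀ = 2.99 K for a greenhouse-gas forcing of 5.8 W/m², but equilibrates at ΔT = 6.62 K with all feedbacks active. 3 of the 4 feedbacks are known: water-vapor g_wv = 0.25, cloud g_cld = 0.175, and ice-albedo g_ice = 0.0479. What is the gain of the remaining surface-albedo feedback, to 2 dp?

Amplification A = ΔT/ΔT₀ = 6.62/2.99 = 2.214.
Total gain g = 1 − 1/A = 1 − 1/2.214 = 0.5483.
Known gains sum to 0.25 + 0.175 + 0.0479 = 0.4729.
g_alb = 0.5483 − 0.4729 = 0.08.

0.08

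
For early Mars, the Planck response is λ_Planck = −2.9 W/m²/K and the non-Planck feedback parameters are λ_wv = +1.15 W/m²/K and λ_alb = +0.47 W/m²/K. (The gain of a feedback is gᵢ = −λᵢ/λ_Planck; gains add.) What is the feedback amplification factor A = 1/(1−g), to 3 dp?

2.266

Convert to gains: g_wv = 1.15/2.9 = 0.3966; g_alb = 0.47/2.9 = 0.1621.
Total gain g = 0.5587.
A = 1/(1 − 0.5587) = 2.266.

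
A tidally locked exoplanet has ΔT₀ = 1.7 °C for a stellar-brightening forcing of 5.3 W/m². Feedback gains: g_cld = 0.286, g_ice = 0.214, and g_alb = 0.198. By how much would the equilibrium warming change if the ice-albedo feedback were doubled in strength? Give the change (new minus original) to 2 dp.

13.69 °C

Original: g = 0.698, ΔT = 1.7/(1−0.698) = 5.6291 °C.
With doubled ice-albedo: g' = 0.912, ΔT' = 1.7/(1−0.912) = 19.3182 °C.
Change = 19.3182 − 5.6291 = 13.69 °C.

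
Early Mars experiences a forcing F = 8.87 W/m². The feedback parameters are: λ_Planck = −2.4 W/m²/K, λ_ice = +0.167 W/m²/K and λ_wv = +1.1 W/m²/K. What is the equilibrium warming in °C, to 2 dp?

7.83 °C

Net feedback parameter λ = (−2.4) + (+0.167) + (+1.1) = -1.133 W/m²/K.
ΔT = −F/λ = −8.87/(-1.133) = 7.83 °C.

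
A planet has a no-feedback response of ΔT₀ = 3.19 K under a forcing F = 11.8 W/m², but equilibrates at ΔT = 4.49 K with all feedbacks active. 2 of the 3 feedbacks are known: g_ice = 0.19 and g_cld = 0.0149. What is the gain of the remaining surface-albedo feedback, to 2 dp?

0.08

Amplification A = ΔT/ΔT₀ = 4.49/3.19 = 1.408.
Total gain g = 1 − 1/A = 1 − 1/1.408 = 0.2898.
Known gains sum to 0.19 + 0.0149 = 0.2049.
g_alb = 0.2898 − 0.2049 = 0.08.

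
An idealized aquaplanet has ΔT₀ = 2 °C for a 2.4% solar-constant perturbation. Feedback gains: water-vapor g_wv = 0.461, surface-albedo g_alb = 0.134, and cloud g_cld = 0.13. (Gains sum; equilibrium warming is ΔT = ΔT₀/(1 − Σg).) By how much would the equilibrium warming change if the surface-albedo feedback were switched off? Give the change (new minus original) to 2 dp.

Original: g = 0.725, ΔT = 2/(1−0.725) = 7.2727 °C.
Without surface-albedo: g' = 0.591, ΔT' = 2/(1−0.591) = 4.8900 °C.
Change = 4.8900 − 7.2727 = -2.38 °C.

-2.38 °C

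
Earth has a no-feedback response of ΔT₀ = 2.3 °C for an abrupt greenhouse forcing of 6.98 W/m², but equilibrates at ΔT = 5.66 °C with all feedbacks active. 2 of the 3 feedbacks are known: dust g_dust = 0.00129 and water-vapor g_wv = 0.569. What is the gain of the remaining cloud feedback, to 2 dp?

Amplification A = ΔT/ΔT₀ = 5.66/2.3 = 2.461.
Total gain g = 1 − 1/A = 1 − 1/2.461 = 0.5937.
Known gains sum to 0.00129 + 0.569 = 0.57029.
g_cld = 0.5937 − 0.57029 = 0.02.

0.02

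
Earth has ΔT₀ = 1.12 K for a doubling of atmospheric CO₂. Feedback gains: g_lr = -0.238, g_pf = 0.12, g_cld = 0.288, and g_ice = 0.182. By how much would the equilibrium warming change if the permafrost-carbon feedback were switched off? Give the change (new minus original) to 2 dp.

Original: g = 0.352, ΔT = 1.12/(1−0.352) = 1.7284 K.
Without permafrost-carbon: g' = 0.232, ΔT' = 1.12/(1−0.232) = 1.4583 K.
Change = 1.4583 − 1.7284 = -0.27 K.

-0.27 K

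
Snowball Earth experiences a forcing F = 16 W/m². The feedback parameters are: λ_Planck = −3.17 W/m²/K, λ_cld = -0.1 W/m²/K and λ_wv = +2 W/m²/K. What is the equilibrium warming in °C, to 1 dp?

12.6 °C

Net feedback parameter λ = (−3.17) + (-0.1) + (+2) = -1.27 W/m²/K.
ΔT = −F/λ = −16/(-1.27) = 12.6 °C.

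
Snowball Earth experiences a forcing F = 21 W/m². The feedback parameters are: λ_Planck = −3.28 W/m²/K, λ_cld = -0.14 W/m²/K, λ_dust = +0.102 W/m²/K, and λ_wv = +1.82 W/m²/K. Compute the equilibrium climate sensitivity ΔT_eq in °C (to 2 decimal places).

14.02 °C

Net feedback parameter λ = (−3.28) + (-0.14) + (+0.102) + (+1.82) = -1.498 W/m²/K.
ΔT = −F/λ = −21/(-1.498) = 14.02 °C.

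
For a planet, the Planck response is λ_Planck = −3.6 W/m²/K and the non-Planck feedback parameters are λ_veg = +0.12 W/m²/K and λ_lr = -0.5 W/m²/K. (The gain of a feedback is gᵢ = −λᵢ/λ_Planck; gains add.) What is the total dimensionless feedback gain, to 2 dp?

Convert to gains: g_veg = 0.12/3.6 = 0.03333; g_lr = -0.5/3.6 = -0.1389.
Total gain g = -0.10557.

-0.11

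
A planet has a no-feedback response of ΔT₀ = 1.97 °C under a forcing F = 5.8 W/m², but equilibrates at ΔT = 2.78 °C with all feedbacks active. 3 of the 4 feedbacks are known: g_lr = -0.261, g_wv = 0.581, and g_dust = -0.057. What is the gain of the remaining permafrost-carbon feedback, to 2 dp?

0.03

Amplification A = ΔT/ΔT₀ = 2.78/1.97 = 1.411.
Total gain g = 1 − 1/A = 1 − 1/1.411 = 0.2913.
Known gains sum to -0.261 + 0.581 − 0.057 = 0.263.
g_pf = 0.2913 − 0.263 = 0.03.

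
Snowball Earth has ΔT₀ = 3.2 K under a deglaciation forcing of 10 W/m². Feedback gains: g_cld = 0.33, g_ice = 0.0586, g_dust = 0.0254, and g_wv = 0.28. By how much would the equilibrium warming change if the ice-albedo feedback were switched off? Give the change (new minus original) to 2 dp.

Original: g = 0.694, ΔT = 3.2/(1−0.694) = 10.4575 K.
Without ice-albedo: g' = 0.6354, ΔT' = 3.2/(1−0.6354) = 8.7767 K.
Change = 8.7767 − 10.4575 = -1.68 K.

-1.68 K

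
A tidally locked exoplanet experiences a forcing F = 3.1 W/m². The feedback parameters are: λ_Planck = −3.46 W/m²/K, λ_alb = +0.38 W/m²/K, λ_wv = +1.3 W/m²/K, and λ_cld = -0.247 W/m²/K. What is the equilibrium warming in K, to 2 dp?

Net feedback parameter λ = (−3.46) + (+0.38) + (+1.3) + (-0.247) = -2.027 W/m²/K.
ΔT = −F/λ = −3.1/(-2.027) = 1.53 K.

1.53 K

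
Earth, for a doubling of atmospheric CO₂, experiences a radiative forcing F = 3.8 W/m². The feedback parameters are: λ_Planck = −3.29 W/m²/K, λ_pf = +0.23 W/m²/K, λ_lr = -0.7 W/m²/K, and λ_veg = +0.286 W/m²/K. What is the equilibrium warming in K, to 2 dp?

Net feedback parameter λ = (−3.29) + (+0.23) + (-0.7) + (+0.286) = -3.474 W/m²/K.
ΔT = −F/λ = −3.8/(-3.474) = 1.09 K.

1.09 K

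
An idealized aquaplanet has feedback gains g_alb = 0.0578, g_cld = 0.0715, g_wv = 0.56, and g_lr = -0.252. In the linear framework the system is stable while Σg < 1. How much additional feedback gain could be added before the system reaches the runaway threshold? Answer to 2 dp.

Current total gain = 0.0578 + 0.0715 + 0.56 − 0.252 = 0.4373.
Margin to runaway = 1 − 0.4373 = 0.56.

0.56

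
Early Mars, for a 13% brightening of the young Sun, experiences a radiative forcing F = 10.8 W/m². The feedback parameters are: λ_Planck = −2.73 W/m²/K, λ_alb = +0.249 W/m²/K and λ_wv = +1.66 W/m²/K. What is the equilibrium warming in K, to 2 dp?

13.15 K

Net feedback parameter λ = (−2.73) + (+0.249) + (+1.66) = -0.821 W/m²/K.
ΔT = −F/λ = −10.8/(-0.821) = 13.15 K.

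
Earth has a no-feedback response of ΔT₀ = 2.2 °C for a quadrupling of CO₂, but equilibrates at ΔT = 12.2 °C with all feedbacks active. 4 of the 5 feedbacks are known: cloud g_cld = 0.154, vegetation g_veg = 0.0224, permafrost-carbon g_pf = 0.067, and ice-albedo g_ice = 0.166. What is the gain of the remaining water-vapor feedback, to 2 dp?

Amplification A = ΔT/ΔT₀ = 12.2/2.2 = 5.545.
Total gain g = 1 − 1/A = 1 − 1/5.545 = 0.8197.
Known gains sum to 0.154 + 0.0224 + 0.067 + 0.166 = 0.4094.
g_wv = 0.8197 − 0.4094 = 0.41.

0.41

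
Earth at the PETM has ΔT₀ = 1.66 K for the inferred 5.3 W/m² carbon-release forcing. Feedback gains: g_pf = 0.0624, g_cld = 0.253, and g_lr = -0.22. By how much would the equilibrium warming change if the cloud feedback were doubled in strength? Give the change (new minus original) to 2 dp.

0.71 K

Original: g = 0.0954, ΔT = 1.66/(1−0.0954) = 1.8351 K.
With doubled cloud: g' = 0.3484, ΔT' = 1.66/(1−0.3484) = 2.5476 K.
Change = 2.5476 − 1.8351 = 0.71 K.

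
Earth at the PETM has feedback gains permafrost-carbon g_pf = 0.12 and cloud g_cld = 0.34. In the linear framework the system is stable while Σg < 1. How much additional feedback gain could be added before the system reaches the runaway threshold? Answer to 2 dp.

0.54

Current total gain = 0.12 + 0.34 = 0.46.
Margin to runaway = 1 − 0.46 = 0.54.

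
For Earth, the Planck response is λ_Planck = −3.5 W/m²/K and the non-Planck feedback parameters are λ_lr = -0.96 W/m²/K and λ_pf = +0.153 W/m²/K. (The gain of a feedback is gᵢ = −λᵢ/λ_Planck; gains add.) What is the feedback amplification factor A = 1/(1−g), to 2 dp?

Convert to gains: g_lr = -0.96/3.5 = -0.2743; g_pf = 0.153/3.5 = 0.04371.
Total gain g = -0.23059.
A = 1/(1 + 0.23059) = 0.81.

0.81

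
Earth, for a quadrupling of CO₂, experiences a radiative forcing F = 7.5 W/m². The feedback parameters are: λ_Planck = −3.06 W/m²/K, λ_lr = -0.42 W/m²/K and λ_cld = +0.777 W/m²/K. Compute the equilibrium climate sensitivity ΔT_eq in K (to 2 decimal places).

2.77 K

Net feedback parameter λ = (−3.06) + (-0.42) + (+0.777) = -2.703 W/m²/K.
ΔT = −F/λ = −7.5/(-2.703) = 2.77 K.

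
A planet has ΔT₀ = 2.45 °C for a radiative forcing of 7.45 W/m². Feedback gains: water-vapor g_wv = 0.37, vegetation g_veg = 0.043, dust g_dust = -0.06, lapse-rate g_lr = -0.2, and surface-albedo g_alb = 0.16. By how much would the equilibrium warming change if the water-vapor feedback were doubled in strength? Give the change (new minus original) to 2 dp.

4.16 °C

Original: g = 0.313, ΔT = 2.45/(1−0.313) = 3.5662 °C.
With doubled water-vapor: g' = 0.683, ΔT' = 2.45/(1−0.683) = 7.7287 °C.
Change = 7.7287 − 3.5662 = 4.16 °C.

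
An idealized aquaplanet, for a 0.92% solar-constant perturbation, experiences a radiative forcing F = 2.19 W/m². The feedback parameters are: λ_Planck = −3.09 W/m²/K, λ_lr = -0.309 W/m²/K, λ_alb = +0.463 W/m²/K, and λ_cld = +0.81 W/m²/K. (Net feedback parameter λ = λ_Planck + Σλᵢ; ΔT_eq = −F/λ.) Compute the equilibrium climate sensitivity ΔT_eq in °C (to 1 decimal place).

Net feedback parameter λ = (−3.09) + (-0.309) + (+0.463) + (+0.81) = -2.126 W/m²/K.
ΔT = −F/λ = −2.19/(-2.126) = 1.0 °C.

1.0 °C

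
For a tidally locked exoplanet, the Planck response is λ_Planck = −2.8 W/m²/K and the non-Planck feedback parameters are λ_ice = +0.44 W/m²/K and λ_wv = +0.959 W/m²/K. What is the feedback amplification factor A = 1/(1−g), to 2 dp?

Convert to gains: g_ice = 0.44/2.8 = 0.1571; g_wv = 0.959/2.8 = 0.3425.
Total gain g = 0.4996.
A = 1/(1 − 0.4996) = 2.00.

2.00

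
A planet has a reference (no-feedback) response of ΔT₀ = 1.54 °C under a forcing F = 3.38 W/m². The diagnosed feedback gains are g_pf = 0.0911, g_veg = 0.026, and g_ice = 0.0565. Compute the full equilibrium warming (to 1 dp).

1.9 °C

Total gain g = 0.0911 + 0.026 + 0.0565 = 0.1736.
Amplification A = 1/(1 − 0.1736) = 1.21.
ΔT = 1.54 × 1.21 = 1.9 °C.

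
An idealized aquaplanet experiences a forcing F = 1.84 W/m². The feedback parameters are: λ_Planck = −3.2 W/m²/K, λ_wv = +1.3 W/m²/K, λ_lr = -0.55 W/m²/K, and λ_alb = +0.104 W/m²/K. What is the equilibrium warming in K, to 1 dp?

Net feedback parameter λ = (−3.2) + (+1.3) + (-0.55) + (+0.104) = -2.346 W/m²/K.
ΔT = −F/λ = −1.84/(-2.346) = 0.8 K.

0.8 K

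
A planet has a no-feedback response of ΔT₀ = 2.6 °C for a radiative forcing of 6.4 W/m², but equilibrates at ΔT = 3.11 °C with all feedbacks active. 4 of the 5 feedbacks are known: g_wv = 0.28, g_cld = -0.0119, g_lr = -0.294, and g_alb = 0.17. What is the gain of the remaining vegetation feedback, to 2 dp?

Amplification A = ΔT/ΔT₀ = 3.11/2.6 = 1.196.
Total gain g = 1 − 1/A = 1 − 1/1.196 = 0.1639.
Known gains sum to 0.28 − 0.0119 − 0.294 + 0.17 = 0.1441.
g_veg = 0.1639 − 0.1441 = 0.02.

0.02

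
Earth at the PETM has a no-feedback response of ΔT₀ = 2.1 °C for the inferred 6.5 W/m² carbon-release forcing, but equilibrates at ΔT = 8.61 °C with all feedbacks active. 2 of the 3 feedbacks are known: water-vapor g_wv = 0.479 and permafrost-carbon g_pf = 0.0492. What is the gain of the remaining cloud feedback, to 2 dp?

Amplification A = ΔT/ΔT₀ = 8.61/2.1 = 4.1.
Total gain g = 1 − 1/A = 1 − 1/4.1 = 0.7561.
Known gains sum to 0.479 + 0.0492 = 0.5282.
g_cld = 0.7561 − 0.5282 = 0.23.

0.23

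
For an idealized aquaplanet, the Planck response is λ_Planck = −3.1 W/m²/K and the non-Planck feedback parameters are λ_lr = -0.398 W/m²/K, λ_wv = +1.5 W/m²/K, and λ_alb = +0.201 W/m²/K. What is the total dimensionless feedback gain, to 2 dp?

Convert to gains: g_lr = -0.398/3.1 = -0.1284; g_wv = 1.5/3.1 = 0.4839; g_alb = 0.201/3.1 = 0.06484.
Total gain g = 0.42034.

0.42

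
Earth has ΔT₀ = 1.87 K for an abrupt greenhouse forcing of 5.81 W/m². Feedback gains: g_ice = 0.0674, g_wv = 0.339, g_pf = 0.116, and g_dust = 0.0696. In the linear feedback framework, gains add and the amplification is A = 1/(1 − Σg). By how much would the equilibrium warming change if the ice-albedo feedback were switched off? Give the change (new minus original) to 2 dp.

Original: g = 0.592, ΔT = 1.87/(1−0.592) = 4.5833 K.
Without ice-albedo: g' = 0.5246, ΔT' = 1.87/(1−0.5246) = 3.9335 K.
Change = 3.9335 − 4.5833 = -0.65 K.

-0.65 K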